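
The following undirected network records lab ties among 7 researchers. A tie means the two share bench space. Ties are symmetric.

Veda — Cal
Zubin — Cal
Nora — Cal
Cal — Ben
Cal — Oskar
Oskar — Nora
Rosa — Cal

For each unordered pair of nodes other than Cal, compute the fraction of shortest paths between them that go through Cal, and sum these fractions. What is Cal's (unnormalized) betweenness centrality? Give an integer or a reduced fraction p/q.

Pairs whose geodesics pass through Cal — Oskar–Zubin: 1; Oskar–Ben: 1; Oskar–Veda: 1; Oskar–Rosa: 1; Zubin–Nora: 1; Zubin–Ben: 1; Zubin–Veda: 1; Zubin–Rosa: 1; Nora–Ben: 1; Nora–Veda: 1; Nora–Rosa: 1; Ben–Veda: 1; Ben–Rosa: 1; Veda–Rosa: 1.
All other pairs contribute 0.
Summing the contributions gives betweenness(Cal) = 14.

14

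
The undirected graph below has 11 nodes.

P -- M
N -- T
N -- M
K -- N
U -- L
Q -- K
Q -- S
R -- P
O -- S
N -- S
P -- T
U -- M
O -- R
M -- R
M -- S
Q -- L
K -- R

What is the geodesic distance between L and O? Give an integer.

One shortest route is L – Q – S – O, which uses 3 edges, and at distance 2 from L we only reach {K, M, S}, which does not include O. So d(L,O) = 3.

3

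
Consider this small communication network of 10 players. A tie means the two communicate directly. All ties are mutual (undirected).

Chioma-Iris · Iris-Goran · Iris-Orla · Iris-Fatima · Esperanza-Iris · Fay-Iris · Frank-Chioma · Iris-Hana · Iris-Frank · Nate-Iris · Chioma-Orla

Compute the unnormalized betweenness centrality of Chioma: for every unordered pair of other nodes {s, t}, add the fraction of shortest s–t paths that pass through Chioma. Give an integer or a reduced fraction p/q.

Pairs whose geodesics pass through Chioma — Orla–Frank: 1/2.
All other pairs contribute 0.
Summing the contributions gives betweenness(Chioma) = 1/2.

1/2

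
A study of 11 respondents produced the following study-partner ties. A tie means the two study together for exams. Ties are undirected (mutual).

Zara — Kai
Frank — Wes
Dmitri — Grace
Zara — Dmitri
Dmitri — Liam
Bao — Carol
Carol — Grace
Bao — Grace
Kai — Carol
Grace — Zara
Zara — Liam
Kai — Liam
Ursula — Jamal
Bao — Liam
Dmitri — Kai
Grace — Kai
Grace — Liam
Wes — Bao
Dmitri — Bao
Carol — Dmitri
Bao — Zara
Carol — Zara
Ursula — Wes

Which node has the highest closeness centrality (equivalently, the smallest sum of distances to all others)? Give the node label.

Bao

Farness (sum of distances to all others) for each node — Bao:15, Carol:19, Dmitri:18, Frank:27, Grace:18, Jamal:34, Kai:23, Liam:19, Ursula:25, Wes:18, Zara:18.
The smallest farness is 15, for Bao, so Bao has the highest closeness.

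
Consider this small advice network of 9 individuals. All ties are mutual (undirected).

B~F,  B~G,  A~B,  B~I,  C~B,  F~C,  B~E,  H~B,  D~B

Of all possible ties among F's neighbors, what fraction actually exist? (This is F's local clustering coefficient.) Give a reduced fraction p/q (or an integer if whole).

F's neighbors: B and C (k = 2).
Possible neighbor pairs: C(2,2) = 1. Edges among them: B–C → e = 1.
Clustering(F) = 1/1.

1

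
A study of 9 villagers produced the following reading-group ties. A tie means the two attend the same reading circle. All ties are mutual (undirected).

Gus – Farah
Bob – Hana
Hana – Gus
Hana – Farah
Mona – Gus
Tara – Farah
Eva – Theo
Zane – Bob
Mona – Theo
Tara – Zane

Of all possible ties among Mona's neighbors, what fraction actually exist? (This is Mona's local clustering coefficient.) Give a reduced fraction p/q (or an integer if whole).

0

Mona's neighbors: Gus and Theo (k = 2).
Possible neighbor pairs: C(2,2) = 1. Edges among them: none → e = 0.
Clustering(Mona) = 0/1.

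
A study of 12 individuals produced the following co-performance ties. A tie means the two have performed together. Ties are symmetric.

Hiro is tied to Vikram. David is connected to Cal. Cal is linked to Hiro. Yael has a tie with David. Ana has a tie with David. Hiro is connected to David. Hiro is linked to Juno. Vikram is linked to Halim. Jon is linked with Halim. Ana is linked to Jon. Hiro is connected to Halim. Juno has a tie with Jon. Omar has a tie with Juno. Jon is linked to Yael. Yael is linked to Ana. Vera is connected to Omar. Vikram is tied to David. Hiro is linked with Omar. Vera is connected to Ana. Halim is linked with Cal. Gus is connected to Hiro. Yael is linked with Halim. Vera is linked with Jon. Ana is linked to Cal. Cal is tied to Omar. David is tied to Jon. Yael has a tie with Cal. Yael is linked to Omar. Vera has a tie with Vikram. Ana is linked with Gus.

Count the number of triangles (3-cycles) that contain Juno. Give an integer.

Juno's neighbors: Hiro, Jon, and Omar.
Neighbor pairs that are themselves tied: Juno–Hiro–Omar. Each forms one triangle with Juno, for 1 in total.

1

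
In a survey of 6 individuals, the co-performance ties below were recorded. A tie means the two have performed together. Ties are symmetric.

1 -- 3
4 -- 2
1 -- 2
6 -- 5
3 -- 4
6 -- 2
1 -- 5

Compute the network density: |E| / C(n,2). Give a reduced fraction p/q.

There are 7 edges and 6 nodes, so the maximum possible is C(6,2) = 15.
Density = 7/15.

7/15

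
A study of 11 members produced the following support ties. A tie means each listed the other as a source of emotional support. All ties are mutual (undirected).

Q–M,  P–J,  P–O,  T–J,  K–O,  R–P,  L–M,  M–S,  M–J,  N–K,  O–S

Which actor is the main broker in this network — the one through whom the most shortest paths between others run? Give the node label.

Unnormalized betweenness of each node: J:15, K:9, L:0, M:19, N:0, O:18, P:15, Q:0, R:0, S:9, T:0.
M has the largest value, 19, making it the main broker — the node through which the most shortest paths run.

M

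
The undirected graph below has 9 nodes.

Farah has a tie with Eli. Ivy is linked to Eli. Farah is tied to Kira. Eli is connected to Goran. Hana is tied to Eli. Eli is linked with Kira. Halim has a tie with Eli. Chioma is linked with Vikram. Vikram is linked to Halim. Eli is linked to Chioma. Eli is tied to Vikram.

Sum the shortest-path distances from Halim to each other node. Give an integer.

14

Distances from Halim: Chioma:2, Eli:1, Farah:2, Goran:2, Hana:2, Ivy:2, Kira:2, Vikram:1.
Sum = 2 + 1 + 2 + 2 + 2 + 2 + 2 + 1 = 14.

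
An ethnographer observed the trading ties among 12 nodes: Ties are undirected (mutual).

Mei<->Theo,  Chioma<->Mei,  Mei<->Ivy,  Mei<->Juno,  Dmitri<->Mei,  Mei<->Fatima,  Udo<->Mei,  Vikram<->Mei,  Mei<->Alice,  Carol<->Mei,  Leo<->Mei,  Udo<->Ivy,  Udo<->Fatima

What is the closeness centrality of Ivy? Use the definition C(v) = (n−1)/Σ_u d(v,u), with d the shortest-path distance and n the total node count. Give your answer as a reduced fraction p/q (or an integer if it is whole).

11/20

Distances from Ivy: Alice:2, Carol:2, Chioma:2, Dmitri:2, Fatima:2, Juno:2, Leo:2, Mei:1, Theo:2, Udo:1, Vikram:2. Sum = 20.
n = 12, so closeness = 11/20.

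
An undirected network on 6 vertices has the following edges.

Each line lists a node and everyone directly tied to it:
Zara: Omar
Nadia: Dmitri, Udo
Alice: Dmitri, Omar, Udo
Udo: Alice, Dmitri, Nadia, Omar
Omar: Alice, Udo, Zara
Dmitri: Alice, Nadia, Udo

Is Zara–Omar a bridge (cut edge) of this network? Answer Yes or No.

Yes

Without the Zara–Omar edge there is no alternate route between Zara and Omar, so the network disconnects. It is a bridge.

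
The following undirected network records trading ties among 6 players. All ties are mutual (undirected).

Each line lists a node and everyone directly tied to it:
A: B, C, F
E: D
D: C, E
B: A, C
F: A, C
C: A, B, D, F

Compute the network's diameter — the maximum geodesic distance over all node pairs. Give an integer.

3

Eccentricity of each node (its greatest distance to any other): A:3, B:3, C:2, D:2, E:3, F:3.
The maximum eccentricity is 3, realized for instance by the pair E–F via E – D – C – F. So the diameter is 3.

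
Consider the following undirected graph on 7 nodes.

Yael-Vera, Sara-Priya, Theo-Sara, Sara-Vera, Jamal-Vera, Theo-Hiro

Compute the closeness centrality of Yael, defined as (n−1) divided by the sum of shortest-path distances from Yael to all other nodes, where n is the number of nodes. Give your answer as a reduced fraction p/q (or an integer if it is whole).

2/5

Distances from Yael: Hiro:4, Jamal:2, Priya:3, Sara:2, Theo:3, Vera:1. Sum = 15.
n = 7, so closeness = 6/15 = 2/5.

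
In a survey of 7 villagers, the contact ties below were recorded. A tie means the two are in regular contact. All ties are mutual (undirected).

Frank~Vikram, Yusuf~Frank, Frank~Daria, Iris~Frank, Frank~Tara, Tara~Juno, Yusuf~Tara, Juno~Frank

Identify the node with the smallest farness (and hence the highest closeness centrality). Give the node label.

Frank

Farness (sum of distances to all others) for each node — Daria:11, Frank:6, Iris:11, Juno:10, Tara:9, Vikram:11, Yusuf:10.
The smallest farness is 6, for Frank, so Frank has the highest closeness.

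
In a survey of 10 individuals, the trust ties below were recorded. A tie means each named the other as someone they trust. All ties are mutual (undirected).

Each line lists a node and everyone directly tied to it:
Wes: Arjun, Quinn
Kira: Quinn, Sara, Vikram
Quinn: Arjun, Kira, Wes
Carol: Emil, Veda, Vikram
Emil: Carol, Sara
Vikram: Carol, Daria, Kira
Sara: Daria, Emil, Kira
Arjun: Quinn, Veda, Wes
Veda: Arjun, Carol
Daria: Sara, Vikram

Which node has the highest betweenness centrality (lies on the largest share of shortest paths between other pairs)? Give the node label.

Kira

Unnormalized betweenness of each node: Arjun:9/2, Carol:47/6, Daria:1/2, Emil:2, Kira:32/3, Quinn:49/6, Sara:16/3, Veda:29/6, Vikram:37/6, Wes:0.
Kira has the largest value, 32/3, making it the main broker — the node through which the most shortest paths run.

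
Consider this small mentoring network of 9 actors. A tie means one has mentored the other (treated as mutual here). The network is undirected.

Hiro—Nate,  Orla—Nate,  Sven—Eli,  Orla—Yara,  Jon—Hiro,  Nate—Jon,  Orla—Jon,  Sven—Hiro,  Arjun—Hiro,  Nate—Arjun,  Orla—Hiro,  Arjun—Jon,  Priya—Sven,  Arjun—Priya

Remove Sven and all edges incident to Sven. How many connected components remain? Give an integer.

Without Sven, the remaining ties split the others into: {Arjun, Hiro, Jon, Nate, Orla, Priya, Yara}; {Eli}.
That's 2 separate components.

2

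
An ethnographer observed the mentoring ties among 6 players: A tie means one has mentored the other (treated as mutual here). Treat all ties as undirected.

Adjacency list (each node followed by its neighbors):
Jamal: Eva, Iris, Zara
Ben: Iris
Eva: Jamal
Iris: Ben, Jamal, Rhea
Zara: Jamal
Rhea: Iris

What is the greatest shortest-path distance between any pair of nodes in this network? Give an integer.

Eccentricity of each node (its greatest distance to any other): Ben:3, Eva:3, Iris:2, Jamal:2, Rhea:3, Zara:3.
The maximum eccentricity is 3, realized for instance by the pair Ben–Eva via Ben – Iris – Jamal – Eva. So the diameter is 3.

3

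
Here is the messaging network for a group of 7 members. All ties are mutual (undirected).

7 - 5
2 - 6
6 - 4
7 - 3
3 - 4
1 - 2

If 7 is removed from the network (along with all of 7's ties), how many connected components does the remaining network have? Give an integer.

2

Without 7, the remaining ties split the others into: {1, 2, 3, 4, 6}; {5}.
That's 2 separate components.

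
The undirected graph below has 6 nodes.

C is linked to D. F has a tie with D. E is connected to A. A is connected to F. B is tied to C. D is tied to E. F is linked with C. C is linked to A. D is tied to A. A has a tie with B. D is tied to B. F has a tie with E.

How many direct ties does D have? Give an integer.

5

D is directly tied to A, B, C, E, and F. That is 5 neighbors, so the degree of D is 5.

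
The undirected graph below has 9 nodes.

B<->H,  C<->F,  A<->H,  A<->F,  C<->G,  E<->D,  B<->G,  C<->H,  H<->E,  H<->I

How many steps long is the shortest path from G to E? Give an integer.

One shortest route is G – B – H – E, which uses 3 edges, and at distance 2 from G we only reach {F, H}, which does not include E. So d(G,E) = 3.

3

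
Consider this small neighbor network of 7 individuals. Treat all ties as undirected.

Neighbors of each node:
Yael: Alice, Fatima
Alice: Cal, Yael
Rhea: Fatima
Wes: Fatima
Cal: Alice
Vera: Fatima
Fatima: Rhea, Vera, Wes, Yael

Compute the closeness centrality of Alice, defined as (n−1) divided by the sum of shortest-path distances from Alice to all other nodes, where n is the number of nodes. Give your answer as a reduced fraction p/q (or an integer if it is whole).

6/13

Distances from Alice: Cal:1, Fatima:2, Rhea:3, Vera:3, Wes:3, Yael:1. Sum = 13.
n = 7, so closeness = 6/13.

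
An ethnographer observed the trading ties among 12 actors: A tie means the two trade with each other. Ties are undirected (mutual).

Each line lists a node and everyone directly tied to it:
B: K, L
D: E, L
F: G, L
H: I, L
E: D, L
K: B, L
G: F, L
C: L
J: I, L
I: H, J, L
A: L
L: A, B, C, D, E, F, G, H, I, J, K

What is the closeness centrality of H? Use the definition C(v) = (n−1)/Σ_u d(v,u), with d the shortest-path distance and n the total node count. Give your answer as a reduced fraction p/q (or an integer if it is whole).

11/20

Distances from H: A:2, B:2, C:2, D:2, E:2, F:2, G:2, I:1, J:2, K:2, L:1. Sum = 20.
n = 12, so closeness = 11/20.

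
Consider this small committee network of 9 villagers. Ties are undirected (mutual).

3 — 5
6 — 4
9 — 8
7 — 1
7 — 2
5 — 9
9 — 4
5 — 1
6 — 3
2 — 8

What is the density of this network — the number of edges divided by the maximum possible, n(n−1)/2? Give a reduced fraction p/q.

There are 10 edges and 9 nodes, so the maximum possible is C(9,2) = 36.
Density = 10/36 = 5/18.

5/18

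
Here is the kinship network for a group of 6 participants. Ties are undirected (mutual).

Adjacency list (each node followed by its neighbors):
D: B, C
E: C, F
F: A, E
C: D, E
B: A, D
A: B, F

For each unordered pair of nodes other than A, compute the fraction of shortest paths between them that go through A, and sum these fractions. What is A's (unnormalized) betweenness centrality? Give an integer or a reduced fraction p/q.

2

Pairs whose geodesics pass through A — D–F: 1/2; B–F: 1; B–E: 1/2.
All other pairs contribute 0.
Summing the contributions gives betweenness(A) = 2.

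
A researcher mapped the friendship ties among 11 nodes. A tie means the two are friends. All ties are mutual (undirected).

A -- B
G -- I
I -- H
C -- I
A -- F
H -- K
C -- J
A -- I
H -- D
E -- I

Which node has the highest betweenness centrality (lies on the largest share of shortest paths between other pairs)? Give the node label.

I

Unnormalized betweenness of each node: A:17, B:0, C:9, D:0, E:0, F:0, G:0, H:17, I:38, J:0, K:0.
I has the largest value, 38, making it the main broker — the node through which the most shortest paths run.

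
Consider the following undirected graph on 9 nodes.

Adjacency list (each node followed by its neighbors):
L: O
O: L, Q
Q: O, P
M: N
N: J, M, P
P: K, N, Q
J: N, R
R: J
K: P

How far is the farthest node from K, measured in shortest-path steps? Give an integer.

4

Distances from K: J:3, L:4, M:3, N:2, O:3, P:1, Q:2, R:4.
The largest is 4 (to L and R), so the eccentricity of K is 4.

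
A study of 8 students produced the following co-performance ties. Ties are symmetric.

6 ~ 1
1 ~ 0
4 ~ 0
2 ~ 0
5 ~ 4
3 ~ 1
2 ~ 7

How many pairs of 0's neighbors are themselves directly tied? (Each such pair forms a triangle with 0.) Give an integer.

0

0's neighbors are 1, 2, and 4, but none of them are tied to each other, so no triangle contains 0.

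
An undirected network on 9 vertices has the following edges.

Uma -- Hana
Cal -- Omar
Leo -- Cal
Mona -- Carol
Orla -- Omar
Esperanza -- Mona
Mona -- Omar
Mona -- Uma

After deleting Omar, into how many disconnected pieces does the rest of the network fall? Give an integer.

Without Omar, the remaining ties split the others into: {Carol, Esperanza, Hana, Mona, Uma}; {Orla}; {Cal, Leo}.
That's 3 separate components.

3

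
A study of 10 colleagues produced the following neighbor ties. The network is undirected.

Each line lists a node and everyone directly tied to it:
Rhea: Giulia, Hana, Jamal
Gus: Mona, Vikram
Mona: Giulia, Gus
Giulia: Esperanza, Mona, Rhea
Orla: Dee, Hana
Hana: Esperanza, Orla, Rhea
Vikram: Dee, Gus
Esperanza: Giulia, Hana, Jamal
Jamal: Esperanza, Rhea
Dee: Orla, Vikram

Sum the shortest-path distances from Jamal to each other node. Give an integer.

Distances from Jamal: Dee:4, Esperanza:1, Giulia:2, Gus:4, Hana:2, Mona:3, Orla:3, Rhea:1, Vikram:5.
Sum = 4 + 1 + 2 + 4 + 2 + 3 + 3 + 1 + 5 = 25.

25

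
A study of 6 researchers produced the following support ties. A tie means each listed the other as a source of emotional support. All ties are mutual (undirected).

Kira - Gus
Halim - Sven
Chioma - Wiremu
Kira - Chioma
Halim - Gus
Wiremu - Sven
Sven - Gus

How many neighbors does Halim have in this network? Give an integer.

Halim is directly tied to Gus and Sven. That is 2 neighbors, so the degree of Halim is 2.

2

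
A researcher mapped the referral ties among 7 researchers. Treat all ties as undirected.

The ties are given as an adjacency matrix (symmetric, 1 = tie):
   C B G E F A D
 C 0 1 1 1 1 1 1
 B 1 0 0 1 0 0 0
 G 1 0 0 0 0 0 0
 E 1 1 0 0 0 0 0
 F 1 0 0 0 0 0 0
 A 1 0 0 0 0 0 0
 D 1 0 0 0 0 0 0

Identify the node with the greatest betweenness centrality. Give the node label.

C

Unnormalized betweenness of each node: A:0, B:0, C:14, D:0, E:0, F:0, G:0.
C has the largest value, 14, making it the main broker — the node through which the most shortest paths run.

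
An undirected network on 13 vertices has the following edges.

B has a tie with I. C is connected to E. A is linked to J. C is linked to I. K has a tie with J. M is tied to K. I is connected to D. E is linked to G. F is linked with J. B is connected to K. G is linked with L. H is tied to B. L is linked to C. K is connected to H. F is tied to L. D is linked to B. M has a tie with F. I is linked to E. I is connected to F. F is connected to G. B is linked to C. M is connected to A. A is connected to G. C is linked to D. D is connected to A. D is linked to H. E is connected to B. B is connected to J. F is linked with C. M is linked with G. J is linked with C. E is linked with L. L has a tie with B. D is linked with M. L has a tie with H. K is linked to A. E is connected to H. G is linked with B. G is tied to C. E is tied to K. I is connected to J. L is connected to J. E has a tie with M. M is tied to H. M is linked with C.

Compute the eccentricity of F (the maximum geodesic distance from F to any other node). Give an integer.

Distances from F: A:2, B:2, C:1, D:2, E:2, G:1, H:2, I:1, J:1, K:2, L:1, M:1.
The largest is 2 (to E, B, H, A, D, and K), so the eccentricity of F is 2.

2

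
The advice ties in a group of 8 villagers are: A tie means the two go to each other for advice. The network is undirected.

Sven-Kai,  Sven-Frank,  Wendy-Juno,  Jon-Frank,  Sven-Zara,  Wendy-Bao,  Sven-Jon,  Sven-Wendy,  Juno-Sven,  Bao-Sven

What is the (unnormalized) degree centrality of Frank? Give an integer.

2

Frank is directly tied to Jon and Sven. That is 2 neighbors, so the degree of Frank is 2.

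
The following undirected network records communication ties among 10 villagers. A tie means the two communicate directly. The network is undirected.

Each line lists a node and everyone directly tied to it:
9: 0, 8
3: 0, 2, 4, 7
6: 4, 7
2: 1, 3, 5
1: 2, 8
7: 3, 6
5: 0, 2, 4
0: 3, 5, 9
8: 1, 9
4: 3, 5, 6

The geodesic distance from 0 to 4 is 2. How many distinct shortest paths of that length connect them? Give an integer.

The shortest distance is 2. The length-2 paths are: 0–5–4; 0–3–4.
That gives 2 distinct shortest paths.

2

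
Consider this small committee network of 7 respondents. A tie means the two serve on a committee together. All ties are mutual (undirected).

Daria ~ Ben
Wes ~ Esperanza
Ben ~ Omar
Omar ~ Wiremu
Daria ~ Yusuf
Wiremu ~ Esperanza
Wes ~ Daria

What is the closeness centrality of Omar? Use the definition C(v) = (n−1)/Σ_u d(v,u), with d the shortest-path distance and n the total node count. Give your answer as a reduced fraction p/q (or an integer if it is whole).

1/2

Distances from Omar: Ben:1, Daria:2, Esperanza:2, Wes:3, Wiremu:1, Yusuf:3. Sum = 12.
n = 7, so closeness = 6/12 = 1/2.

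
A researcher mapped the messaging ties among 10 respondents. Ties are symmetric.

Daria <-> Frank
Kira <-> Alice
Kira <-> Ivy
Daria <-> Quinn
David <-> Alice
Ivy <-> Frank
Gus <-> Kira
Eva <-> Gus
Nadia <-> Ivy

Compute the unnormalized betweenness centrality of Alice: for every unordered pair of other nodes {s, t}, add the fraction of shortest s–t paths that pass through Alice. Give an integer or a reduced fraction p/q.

Pairs whose geodesics pass through Alice — Nadia–David: 1; Quinn–David: 1; Eva–David: 1; Gus–David: 1; Daria–David: 1; Ivy–David: 1; Frank–David: 1; David–Kira: 1.
All other pairs contribute 0.
Summing the contributions gives betweenness(Alice) = 8.

8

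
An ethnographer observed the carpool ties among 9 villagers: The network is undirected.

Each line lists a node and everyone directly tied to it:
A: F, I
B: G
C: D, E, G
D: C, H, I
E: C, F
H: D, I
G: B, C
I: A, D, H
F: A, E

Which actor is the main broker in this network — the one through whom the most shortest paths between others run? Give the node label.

Unnormalized betweenness of each node: A:3, B:0, C:15, D:9, E:5, F:3, G:7, H:0, I:5.
C has the largest value, 15, making it the main broker — the node through which the most shortest paths run.

C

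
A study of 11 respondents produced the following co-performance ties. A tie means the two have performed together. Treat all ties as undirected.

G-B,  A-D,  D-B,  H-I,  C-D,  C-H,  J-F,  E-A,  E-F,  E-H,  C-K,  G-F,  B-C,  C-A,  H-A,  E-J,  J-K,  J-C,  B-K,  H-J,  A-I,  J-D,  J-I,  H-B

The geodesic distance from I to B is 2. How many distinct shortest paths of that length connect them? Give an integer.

1

The shortest distance is 2, and the only length-2 path is I–H–B. So there is exactly 1 shortest path.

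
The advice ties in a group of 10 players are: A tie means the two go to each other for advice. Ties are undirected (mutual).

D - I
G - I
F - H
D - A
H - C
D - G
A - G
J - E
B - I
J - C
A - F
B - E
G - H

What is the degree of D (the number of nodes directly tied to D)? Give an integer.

D is directly tied to A, G, and I. That is 3 neighbors, so the degree of D is 3.

3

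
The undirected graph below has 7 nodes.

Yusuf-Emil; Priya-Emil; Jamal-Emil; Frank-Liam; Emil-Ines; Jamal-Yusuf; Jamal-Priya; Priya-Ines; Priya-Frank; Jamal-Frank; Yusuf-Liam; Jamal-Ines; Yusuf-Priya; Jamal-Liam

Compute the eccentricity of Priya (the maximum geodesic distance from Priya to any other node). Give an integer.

2

Distances from Priya: Emil:1, Frank:1, Ines:1, Jamal:1, Liam:2, Yusuf:1.
The largest is 2 (to Liam), so the eccentricity of Priya is 2.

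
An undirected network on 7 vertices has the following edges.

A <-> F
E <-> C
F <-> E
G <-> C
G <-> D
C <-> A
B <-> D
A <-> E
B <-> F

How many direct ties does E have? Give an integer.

3

E is directly tied to A, C, and F. That is 3 neighbors, so the degree of E is 3.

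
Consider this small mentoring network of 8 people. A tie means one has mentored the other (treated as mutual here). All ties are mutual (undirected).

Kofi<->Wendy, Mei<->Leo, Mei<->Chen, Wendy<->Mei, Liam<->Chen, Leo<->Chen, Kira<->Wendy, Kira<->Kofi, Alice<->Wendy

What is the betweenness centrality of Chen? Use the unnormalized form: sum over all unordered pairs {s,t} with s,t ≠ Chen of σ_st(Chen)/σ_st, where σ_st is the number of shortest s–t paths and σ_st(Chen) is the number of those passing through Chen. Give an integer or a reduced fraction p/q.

Pairs whose geodesics pass through Chen — Wendy–Liam: 1; Kofi–Liam: 1; Alice–Liam: 1; Kira–Liam: 1; Leo–Liam: 1; Mei–Liam: 1.
All other pairs contribute 0.
Summing the contributions gives betweenness(Chen) = 6.

6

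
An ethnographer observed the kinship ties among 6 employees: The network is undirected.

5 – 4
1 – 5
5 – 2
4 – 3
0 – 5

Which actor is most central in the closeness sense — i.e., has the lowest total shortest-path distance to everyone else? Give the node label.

5

Farness (sum of distances to all others) for each node — 0:10, 1:10, 2:10, 3:12, 4:8, 5:6.
The smallest farness is 6, for 5, so 5 has the highest closeness.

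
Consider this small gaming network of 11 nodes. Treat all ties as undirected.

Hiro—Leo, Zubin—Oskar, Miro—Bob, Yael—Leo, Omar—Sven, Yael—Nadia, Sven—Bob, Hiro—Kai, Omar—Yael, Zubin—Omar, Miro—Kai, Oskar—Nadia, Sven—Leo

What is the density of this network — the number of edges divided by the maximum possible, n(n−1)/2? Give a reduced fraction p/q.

13/55

There are 13 edges and 11 nodes, so the maximum possible is C(11,2) = 55.
Density = 13/55.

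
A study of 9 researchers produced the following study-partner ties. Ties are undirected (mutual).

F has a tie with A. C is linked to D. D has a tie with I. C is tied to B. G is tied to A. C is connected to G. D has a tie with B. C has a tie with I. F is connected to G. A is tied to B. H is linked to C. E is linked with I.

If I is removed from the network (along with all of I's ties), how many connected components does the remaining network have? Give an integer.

2

Without I, the remaining ties split the others into: {A, B, C, D, F, G, H}; {E}.
That's 2 separate components.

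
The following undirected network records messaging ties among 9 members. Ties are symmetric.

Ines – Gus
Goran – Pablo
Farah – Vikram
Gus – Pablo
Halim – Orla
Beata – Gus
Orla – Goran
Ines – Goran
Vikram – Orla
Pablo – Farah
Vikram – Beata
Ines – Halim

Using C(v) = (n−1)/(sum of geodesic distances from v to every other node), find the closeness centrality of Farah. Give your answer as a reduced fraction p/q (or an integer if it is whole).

1/2

Distances from Farah: Beata:2, Goran:2, Gus:2, Halim:3, Ines:3, Orla:2, Pablo:1, Vikram:1. Sum = 16.
n = 9, so closeness = 8/16 = 1/2.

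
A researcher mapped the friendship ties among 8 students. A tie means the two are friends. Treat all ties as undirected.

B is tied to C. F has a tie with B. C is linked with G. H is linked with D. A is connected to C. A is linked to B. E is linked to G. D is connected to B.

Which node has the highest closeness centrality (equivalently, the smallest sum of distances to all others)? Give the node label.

Farness (sum of distances to all others) for each node — A:14, B:11, C:12, D:15, E:22, F:17, G:16, H:21.
The smallest farness is 11, for B, so B has the highest closeness.

B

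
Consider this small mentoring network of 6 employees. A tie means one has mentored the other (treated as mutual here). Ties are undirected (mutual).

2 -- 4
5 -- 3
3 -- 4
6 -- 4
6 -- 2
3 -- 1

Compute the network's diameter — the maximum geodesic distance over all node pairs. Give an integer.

Eccentricity of each node (its greatest distance to any other): 1:3, 2:3, 3:2, 4:2, 5:3, 6:3.
The maximum eccentricity is 3, realized for instance by the pair 5–6 via 5 – 3 – 4 – 6. So the diameter is 3.

3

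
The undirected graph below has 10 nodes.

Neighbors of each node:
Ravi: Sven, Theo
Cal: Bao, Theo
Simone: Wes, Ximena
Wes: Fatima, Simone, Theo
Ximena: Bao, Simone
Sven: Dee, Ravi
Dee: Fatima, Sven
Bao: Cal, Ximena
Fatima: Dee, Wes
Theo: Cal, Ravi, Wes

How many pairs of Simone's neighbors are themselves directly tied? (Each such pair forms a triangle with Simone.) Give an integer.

Simone's neighbors are Wes and Ximena, but none of them are tied to each other, so no triangle contains Simone.

0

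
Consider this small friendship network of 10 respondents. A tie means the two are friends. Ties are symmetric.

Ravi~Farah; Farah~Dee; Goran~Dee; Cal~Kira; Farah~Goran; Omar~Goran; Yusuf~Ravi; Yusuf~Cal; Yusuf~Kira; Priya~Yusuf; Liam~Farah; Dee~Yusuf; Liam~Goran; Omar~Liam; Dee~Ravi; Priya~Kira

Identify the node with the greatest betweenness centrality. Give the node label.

Unnormalized betweenness of each node: Cal:0, Dee:27/2, Farah:16/3, Goran:8, Kira:1/2, Liam:5/6, Omar:0, Priya:0, Ravi:10/3, Yusuf:37/2.
Yusuf has the largest value, 37/2, making it the main broker — the node through which the most shortest paths run.

Yusuf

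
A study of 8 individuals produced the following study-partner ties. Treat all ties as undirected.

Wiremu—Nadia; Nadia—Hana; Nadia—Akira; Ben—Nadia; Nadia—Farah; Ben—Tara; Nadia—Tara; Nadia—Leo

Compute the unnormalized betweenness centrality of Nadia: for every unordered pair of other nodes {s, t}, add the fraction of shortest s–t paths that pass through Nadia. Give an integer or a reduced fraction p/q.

Pairs whose geodesics pass through Nadia — Farah–Tara: 1; Farah–Wiremu: 1; Farah–Akira: 1; Farah–Hana: 1; Farah–Leo: 1; Farah–Ben: 1; Tara–Wiremu: 1; Tara–Akira: 1; Tara–Hana: 1; Tara–Leo: 1; Wiremu–Akira: 1; Wiremu–Hana: 1; Wiremu–Leo: 1; Wiremu–Ben: 1 … (+6 more pairs).
All other pairs contribute 0.
Summing the contributions gives betweenness(Nadia) = 20.

20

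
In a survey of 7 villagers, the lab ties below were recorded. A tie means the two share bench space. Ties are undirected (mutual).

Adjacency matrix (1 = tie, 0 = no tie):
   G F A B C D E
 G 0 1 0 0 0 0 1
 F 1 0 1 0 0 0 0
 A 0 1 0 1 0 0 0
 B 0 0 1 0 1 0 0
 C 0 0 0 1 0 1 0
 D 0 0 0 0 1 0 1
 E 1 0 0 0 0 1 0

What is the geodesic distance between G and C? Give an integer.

3

One shortest route is G – E – D – C, which uses 3 edges, and at distance 2 from G we only reach {A, D}, which does not include C. So d(G,C) = 3.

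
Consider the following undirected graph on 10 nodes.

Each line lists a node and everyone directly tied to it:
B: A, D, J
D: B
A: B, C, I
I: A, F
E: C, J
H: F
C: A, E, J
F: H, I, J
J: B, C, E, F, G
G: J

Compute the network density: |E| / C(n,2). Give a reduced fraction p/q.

There are 12 edges and 10 nodes, so the maximum possible is C(10,2) = 45.
Density = 12/45 = 4/15.

4/15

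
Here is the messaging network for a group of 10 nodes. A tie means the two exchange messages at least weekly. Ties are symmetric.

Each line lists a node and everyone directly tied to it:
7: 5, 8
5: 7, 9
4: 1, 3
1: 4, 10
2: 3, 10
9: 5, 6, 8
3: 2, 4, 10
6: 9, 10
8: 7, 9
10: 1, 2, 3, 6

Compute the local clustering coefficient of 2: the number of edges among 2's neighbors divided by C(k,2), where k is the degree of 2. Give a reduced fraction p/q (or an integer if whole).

2's neighbors: 3 and 10 (k = 2).
Possible neighbor pairs: C(2,2) = 1. Edges among them: 3–10 → e = 1.
Clustering(2) = 1/1.

1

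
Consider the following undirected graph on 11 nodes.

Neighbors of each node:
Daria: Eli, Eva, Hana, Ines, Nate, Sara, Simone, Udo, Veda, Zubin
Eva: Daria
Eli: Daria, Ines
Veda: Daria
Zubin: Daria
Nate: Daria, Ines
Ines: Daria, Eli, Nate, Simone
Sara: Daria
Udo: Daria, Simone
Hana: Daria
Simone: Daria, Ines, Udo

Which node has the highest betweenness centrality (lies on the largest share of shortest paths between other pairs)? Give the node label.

Unnormalized betweenness of each node: Daria:39, Eli:0, Eva:0, Hana:0, Ines:3/2, Nate:0, Sara:0, Simone:1/2, Udo:0, Veda:0, Zubin:0.
Daria has the largest value, 39, making it the main broker — the node through which the most shortest paths run.

Daria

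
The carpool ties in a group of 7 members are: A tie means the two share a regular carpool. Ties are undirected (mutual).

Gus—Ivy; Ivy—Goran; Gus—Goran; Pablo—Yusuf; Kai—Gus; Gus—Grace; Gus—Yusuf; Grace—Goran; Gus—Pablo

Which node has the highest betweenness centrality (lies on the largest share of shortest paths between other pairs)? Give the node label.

Unnormalized betweenness of each node: Goran:1/2, Grace:0, Gus:23/2, Ivy:0, Kai:0, Pablo:0, Yusuf:0.
Gus has the largest value, 23/2, making it the main broker — the node through which the most shortest paths run.

Gus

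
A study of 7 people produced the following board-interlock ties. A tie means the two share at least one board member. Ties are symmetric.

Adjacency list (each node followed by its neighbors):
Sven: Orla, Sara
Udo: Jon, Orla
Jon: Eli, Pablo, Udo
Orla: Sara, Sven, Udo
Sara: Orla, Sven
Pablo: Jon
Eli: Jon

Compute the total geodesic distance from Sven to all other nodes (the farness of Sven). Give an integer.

Distances from Sven: Eli:4, Jon:3, Orla:1, Pablo:4, Sara:1, Udo:2.
Sum = 4 + 3 + 1 + 4 + 1 + 2 = 15.

15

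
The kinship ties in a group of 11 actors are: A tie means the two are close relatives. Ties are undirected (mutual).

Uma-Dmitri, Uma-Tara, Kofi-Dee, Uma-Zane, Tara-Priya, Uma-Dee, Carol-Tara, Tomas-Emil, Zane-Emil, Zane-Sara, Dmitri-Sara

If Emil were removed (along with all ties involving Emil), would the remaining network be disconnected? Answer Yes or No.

Yes

Removing Emil leaves {Carol, Dee, Dmitri, Kofi, Priya, Sara, Tara, Uma, and Zane} with no path to {Tomas}, so the network splits into 2 components. Emil is a cut vertex.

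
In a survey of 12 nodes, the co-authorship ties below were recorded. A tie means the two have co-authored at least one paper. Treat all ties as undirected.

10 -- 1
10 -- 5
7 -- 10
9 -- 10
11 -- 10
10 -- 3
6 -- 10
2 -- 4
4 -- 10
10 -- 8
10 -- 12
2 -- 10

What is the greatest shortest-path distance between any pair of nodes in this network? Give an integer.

Eccentricity of each node (its greatest distance to any other): 1:2, 2:2, 3:2, 4:2, 5:2, 6:2, 7:2, 8:2, 9:2, 10:1, 11:2, 12:2.
The maximum eccentricity is 2, realized for instance by the pair 4–5 via 4 – 10 – 5. So the diameter is 2.

2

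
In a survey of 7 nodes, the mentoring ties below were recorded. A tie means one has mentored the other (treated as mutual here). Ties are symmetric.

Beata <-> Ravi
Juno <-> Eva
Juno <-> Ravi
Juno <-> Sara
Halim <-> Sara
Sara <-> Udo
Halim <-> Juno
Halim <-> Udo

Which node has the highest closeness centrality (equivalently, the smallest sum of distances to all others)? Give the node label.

Farness (sum of distances to all others) for each node — Beata:16, Eva:13, Halim:10, Juno:8, Ravi:11, Sara:10, Udo:14.
The smallest farness is 8, for Juno, so Juno has the highest closeness.

Juno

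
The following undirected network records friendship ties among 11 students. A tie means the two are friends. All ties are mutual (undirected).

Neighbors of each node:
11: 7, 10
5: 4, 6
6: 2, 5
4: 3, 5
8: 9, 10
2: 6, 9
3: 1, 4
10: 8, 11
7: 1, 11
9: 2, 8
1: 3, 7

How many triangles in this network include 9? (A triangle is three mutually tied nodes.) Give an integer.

0

9's neighbors are 2 and 8, but none of them are tied to each other, so no triangle contains 9.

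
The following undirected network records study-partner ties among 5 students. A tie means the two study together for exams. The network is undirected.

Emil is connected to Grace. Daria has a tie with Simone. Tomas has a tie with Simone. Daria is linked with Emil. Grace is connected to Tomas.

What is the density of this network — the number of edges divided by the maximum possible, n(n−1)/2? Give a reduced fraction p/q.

There are 5 edges and 5 nodes, so the maximum possible is C(5,2) = 10.
Density = 5/10 = 1/2.

1/2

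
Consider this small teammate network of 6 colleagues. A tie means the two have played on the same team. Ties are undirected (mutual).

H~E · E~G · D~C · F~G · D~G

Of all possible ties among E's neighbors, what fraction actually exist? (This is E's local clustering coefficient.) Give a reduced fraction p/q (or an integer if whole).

0

E's neighbors: G and H (k = 2).
Possible neighbor pairs: C(2,2) = 1. Edges among them: none → e = 0.
Clustering(E) = 0/1.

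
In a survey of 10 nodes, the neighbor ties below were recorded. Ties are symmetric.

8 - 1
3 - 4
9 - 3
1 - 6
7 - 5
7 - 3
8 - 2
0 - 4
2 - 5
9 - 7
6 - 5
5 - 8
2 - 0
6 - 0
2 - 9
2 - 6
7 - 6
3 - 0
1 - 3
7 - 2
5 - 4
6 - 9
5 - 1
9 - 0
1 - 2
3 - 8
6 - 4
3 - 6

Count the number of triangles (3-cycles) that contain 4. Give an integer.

4's neighbors: 0, 3, 5, and 6.
Neighbor pairs that are themselves tied: 4–0–3; 4–0–6; 4–3–6; 4–5–6. Each forms one triangle with 4, for 4 in total.

4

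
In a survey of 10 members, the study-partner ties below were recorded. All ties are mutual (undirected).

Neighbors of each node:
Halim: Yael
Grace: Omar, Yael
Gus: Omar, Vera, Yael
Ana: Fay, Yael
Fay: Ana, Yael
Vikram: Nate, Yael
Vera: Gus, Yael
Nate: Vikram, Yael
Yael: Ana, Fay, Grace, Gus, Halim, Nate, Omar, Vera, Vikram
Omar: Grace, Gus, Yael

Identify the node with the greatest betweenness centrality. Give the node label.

Unnormalized betweenness of each node: Ana:0, Fay:0, Grace:0, Gus:1/2, Halim:0, Nate:0, Omar:1/2, Vera:0, Vikram:0, Yael:30.
Yael has the largest value, 30, making it the main broker — the node through which the most shortest paths run.

Yael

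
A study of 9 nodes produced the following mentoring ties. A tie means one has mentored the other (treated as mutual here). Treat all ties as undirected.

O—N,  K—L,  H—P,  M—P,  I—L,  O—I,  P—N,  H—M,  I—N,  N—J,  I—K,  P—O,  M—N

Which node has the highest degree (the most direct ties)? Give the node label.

N

Degrees — H:2, I:4, J:1, K:2, L:2, M:3, N:5, O:3, P:4.
The maximum is 5, attained only by N.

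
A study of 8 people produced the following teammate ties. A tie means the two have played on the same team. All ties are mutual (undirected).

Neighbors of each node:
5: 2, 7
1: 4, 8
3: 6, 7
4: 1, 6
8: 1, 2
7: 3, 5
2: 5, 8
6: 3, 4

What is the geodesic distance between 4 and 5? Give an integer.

One shortest route is 4 – 1 – 8 – 2 – 5, which uses 4 edges, and at distance 3 from 4 we only reach {2, 7}, which does not include 5. So d(4,5) = 4.

4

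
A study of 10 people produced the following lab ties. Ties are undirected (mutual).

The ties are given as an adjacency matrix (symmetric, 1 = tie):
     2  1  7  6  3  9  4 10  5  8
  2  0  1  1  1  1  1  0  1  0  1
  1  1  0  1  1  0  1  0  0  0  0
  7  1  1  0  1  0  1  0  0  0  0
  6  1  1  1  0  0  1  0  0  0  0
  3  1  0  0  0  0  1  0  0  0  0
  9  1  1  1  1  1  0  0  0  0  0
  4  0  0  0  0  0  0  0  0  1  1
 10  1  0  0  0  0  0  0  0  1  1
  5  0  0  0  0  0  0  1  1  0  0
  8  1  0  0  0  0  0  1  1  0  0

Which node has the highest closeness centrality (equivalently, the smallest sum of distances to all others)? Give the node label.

Farness (sum of distances to all others) for each node — 1:16, 2:11, 3:18, 4:21, 5:21, 6:16, 7:16, 8:15, 9:15, 10:15.
The smallest farness is 11, for 2, so 2 has the highest closeness.

2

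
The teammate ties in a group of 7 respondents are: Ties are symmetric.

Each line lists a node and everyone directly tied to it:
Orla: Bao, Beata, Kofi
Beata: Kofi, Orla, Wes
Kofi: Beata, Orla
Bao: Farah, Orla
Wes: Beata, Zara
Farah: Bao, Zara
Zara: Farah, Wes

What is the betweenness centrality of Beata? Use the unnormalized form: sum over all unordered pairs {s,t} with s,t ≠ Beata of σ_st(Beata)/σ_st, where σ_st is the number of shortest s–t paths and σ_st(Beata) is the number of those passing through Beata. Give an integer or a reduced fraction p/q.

4

Pairs whose geodesics pass through Beata — Bao–Wes: 1/2; Orla–Wes: 1; Orla–Zara: 1/2; Kofi–Wes: 1; Kofi–Zara: 1.
All other pairs contribute 0.
Summing the contributions gives betweenness(Beata) = 4.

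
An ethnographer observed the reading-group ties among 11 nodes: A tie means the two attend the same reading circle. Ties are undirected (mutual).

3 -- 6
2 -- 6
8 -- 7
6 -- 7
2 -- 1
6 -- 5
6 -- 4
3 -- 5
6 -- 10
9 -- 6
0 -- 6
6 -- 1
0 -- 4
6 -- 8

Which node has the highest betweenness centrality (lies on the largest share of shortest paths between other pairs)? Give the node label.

6

Unnormalized betweenness of each node: 0:0, 1:0, 2:0, 3:0, 4:0, 5:0, 6:41, 7:0, 8:0, 9:0, 10:0.
6 has the largest value, 41, making it the main broker — the node through which the most shortest paths run.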